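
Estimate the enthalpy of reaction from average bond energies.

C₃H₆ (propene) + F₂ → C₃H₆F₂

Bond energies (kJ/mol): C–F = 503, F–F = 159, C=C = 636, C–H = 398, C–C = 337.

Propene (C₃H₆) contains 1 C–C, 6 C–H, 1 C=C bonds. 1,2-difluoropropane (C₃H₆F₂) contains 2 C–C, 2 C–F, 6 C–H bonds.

ΔH ≈ −548 kJ

Bonds broken (reactants):
  C–C: 1 × 337 = 337
  C–H: 6 × 398 = 2388
  C=C: 1 × 636 = 636
  F–F: 1 × 159 = 159
  Σ(broken) = 3520 kJ
Bonds formed (products):
  C–C: 2 × 337 = 674
  C–F: 2 × 503 = 1006
  C–H: 6 × 398 = 2388
  Σ(formed) = 4068 kJ
ΔH = Σ(broken) − Σ(formed) = 3520 − 4068 = −548 kJ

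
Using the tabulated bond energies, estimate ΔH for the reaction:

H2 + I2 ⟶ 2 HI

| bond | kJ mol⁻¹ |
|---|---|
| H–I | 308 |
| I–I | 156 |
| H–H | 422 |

ΔH ≈ −38 kJ

Bonds broken (reactants):
  H–H: 1 × 422 = 422
  I–I: 1 × 156 = 156
  Σ(broken) = 578 kJ
Bonds formed (products):
  H–I: 2 × 308 = 616
  Σ(formed) = 616 kJ
ΔH = Σ(broken) − Σ(formed) = 578 − 616 = −38 kJ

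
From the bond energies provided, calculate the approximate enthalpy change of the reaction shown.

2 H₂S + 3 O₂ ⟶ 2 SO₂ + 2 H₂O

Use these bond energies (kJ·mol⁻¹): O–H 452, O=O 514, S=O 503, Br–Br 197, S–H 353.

ΔH ≈ −866 kJ

Bonds broken (reactants):
  O=O: 3 × 514 = 1542
  S–H: 4 × 353 = 1412
  Σ(broken) = 2954 kJ
Bonds formed (products):
  O–H: 4 × 452 = 1808
  S=O: 4 × 503 = 2012
  Σ(formed) = 3820 kJ
ΔH = Σ(broken) − Σ(formed) = 2954 − 3820 = −866 kJ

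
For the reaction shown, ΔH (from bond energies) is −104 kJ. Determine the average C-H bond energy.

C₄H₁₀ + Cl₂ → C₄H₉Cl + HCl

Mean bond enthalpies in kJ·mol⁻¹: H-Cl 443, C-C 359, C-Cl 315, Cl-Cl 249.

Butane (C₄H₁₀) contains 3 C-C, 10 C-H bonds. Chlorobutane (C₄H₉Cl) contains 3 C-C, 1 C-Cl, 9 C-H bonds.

D(C-H) ≈ 405 kJ/mol

Let D be the C-H bond energy.
Σ(broken) = 3×359 + 10×D + 1×249 = 1326 + 10D
Σ(formed) = 3×359 + 1×315 + 9×D + 1×443 = 1835 + 9D
ΔH = Σ(broken) − Σ(formed) = (1326 + 10D) − (1835 + 9D) = −509 + D
Setting this equal to −104 kJ gives D = 405 kJ/mol.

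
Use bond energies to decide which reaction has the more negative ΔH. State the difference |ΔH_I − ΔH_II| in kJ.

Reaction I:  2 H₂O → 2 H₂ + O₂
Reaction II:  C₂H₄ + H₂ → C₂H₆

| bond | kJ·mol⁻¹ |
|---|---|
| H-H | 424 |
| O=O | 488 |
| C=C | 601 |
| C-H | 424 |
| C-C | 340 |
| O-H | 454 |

Reaction I:
  Bonds broken (reactants):
    O-H: 4 × 454 = 1816
    Σ(broken) = 1816 kJ
  Bonds formed (products):
    H-H: 2 × 424 = 848
    O=O: 1 × 488 = 488
    Σ(formed) = 1336 kJ
  ΔH_I = 1816 − 1336 = +480 kJ
Reaction II:
  Bonds broken (reactants):
    C-H: 4 × 424 = 1696
    C=C: 1 × 601 = 601
    H-H: 1 × 424 = 424
    Σ(broken) = 2721 kJ
  Bonds formed (products):
    C-C: 1 × 340 = 340
    C-H: 6 × 424 = 2544
    Σ(formed) = 2884 kJ
  ΔH_II = 2721 − 2884 = −163 kJ
ΔH_I − ΔH_II = +643 kJ, so reaction II has the more negative ΔH; |ΔH_I − ΔH_II| = 643 kJ.

Reaction II, by 643 kJ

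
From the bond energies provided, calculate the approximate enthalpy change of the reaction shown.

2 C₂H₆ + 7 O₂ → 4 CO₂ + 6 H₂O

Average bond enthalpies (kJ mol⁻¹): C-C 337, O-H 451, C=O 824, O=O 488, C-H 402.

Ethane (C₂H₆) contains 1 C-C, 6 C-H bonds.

Bonds broken (reactants):
  C-C: 2 × 337 = 674
  C-H: 12 × 402 = 4824
  O=O: 7 × 488 = 3416
  Σ(broken) = 8914 kJ
Bonds formed (products):
  C=O: 8 × 824 = 6592
  O-H: 12 × 451 = 5412
  Σ(formed) = 12004 kJ
ΔH = Σ(broken) − Σ(formed) = 8914 − 12004 = −3090 kJ

ΔH ≈ −3090 kJ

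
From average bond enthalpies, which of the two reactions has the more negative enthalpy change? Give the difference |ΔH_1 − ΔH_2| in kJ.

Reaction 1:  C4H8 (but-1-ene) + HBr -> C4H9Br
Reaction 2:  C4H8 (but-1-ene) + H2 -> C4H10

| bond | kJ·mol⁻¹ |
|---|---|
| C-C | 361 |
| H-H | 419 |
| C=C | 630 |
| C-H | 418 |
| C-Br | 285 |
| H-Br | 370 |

Reaction 2, by 84 kJ

Reaction 1:
  Bonds broken (reactants):
    C-C: 2 × 361 = 722
    C-H: 8 × 418 = 3344
    C=C: 1 × 630 = 630
    H-Br: 1 × 370 = 370
    Σ(broken) = 5066 kJ
  Bonds formed (products):
    C-Br: 1 × 285 = 285
    C-C: 3 × 361 = 1083
    C-H: 9 × 418 = 3762
    Σ(formed) = 5130 kJ
  ΔH_1 = 5066 − 5130 = −64 kJ
Reaction 2:
  Bonds broken (reactants):
    C-C: 2 × 361 = 722
    C-H: 8 × 418 = 3344
    C=C: 1 × 630 = 630
    H-H: 1 × 419 = 419
    Σ(broken) = 5115 kJ
  Bonds formed (products):
    C-C: 3 × 361 = 1083
    C-H: 10 × 418 = 4180
    Σ(formed) = 5263 kJ
  ΔH_2 = 5115 − 5263 = −148 kJ
ΔH_1 − ΔH_2 = +84 kJ, so reaction 2 has the more negative ΔH; |ΔH_1 − ΔH_2| = 84 kJ.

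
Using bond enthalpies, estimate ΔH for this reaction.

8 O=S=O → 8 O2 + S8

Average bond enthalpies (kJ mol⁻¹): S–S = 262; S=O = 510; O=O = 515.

ΔH ≈ +1944 kJ

Bonds broken (reactants):
  S=O: 16 × 510 = 8160
  Σ(broken) = 8160 kJ
Bonds formed (products):
  O=O: 8 × 515 = 4120
  S–S: 8 × 262 = 2096
  Σ(formed) = 6216 kJ
ΔH = Σ(broken) − Σ(formed) = 8160 − 6216 = +1944 kJ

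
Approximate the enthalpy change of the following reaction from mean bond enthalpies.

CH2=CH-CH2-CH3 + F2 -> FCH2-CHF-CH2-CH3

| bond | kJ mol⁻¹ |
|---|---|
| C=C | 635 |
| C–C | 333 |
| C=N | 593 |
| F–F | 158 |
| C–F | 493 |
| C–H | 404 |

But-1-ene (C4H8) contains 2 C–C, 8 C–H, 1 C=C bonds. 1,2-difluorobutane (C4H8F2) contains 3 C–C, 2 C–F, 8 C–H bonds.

ΔH ≈ −526 kJ

Bonds broken (reactants):
  C–C: 2 × 333 = 666
  C–H: 8 × 404 = 3232
  C=C: 1 × 635 = 635
  F–F: 1 × 158 = 158
  Σ(broken) = 4691 kJ
Bonds formed (products):
  C–C: 3 × 333 = 999
  C–F: 2 × 493 = 986
  C–H: 8 × 404 = 3232
  Σ(formed) = 5217 kJ
ΔH = Σ(broken) − Σ(formed) = 4691 − 5217 = −526 kJ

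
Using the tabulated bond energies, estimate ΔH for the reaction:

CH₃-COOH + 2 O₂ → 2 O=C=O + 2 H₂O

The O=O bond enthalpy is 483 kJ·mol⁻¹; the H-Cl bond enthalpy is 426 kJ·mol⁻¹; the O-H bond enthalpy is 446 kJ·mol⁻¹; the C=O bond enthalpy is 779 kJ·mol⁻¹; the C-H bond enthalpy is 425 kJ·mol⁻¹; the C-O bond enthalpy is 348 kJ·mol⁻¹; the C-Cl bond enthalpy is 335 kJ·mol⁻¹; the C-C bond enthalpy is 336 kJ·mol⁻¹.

ΔH ≈ −750 kJ

Bonds broken (reactants):
  C-C: 1 × 336 = 336
  C-H: 3 × 425 = 1275
  C-O: 1 × 348 = 348
  C=O: 1 × 779 = 779
  O-H: 1 × 446 = 446
  O=O: 2 × 483 = 966
  Σ(broken) = 4150 kJ
Bonds formed (products):
  C=O: 4 × 779 = 3116
  O-H: 4 × 446 = 1784
  Σ(formed) = 4900 kJ
ΔH = Σ(broken) − Σ(formed) = 4150 − 4900 = −750 kJ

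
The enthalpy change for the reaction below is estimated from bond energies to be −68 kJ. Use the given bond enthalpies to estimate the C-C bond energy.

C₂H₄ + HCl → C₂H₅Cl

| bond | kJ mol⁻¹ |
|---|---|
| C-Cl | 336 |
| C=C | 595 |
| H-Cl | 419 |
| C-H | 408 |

Let D be the C-C bond energy.
Σ(broken) = 4×408 + 1×595 + 1×419 = 2646
Σ(formed) = 1×D + 1×336 + 5×408 = 2376 + D
ΔH = Σ(broken) − Σ(formed) = (2646) − (2376 + D) = +270 − D
Setting this equal to −68 kJ gives D = 338 kJ/mol.

D(C-C) ≈ 338 kJ/mol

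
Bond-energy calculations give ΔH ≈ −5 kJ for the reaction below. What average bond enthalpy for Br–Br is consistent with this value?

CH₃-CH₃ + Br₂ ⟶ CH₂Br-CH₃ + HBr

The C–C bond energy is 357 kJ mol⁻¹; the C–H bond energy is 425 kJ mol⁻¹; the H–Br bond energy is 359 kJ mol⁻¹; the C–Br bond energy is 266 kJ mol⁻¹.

D(Br–Br) ≈ 195 kJ/mol

Let D be the Br–Br bond energy.
Σ(broken) = 1×D + 1×357 + 6×425 = 2907 + D
Σ(formed) = 1×266 + 1×357 + 5×425 + 1×359 = 3107
ΔH = Σ(broken) − Σ(formed) = (2907 + D) − (3107) = −200 + D
Setting this equal to −5 kJ gives D = 195 kJ/mol.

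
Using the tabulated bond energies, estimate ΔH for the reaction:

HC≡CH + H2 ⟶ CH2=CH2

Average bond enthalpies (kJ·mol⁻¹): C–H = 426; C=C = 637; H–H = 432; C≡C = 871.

ΔH ≈ −186 kJ

Bonds broken (reactants):
  C≡C: 1 × 871 = 871
  C–H: 2 × 426 = 852
  H–H: 1 × 432 = 432
  Σ(broken) = 2155 kJ
Bonds formed (products):
  C–H: 4 × 426 = 1704
  C=C: 1 × 637 = 637
  Σ(formed) = 2341 kJ
ΔH = Σ(broken) − Σ(formed) = 2155 − 2341 = −186 kJ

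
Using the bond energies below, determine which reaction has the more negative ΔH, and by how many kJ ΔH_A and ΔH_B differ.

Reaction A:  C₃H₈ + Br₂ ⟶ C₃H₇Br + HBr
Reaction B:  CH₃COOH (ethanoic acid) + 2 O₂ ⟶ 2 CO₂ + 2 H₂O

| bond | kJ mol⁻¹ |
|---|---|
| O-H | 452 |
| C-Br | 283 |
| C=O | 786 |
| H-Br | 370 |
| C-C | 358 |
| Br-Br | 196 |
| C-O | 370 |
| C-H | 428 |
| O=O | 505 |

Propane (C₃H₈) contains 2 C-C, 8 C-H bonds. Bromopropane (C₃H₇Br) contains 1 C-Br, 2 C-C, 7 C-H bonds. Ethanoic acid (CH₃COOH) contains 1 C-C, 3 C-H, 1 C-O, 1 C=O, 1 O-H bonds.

Reaction B, by 663 kJ

Reaction A:
  Bonds broken (reactants):
    Br-Br: 1 × 196 = 196
    C-C: 2 × 358 = 716
    C-H: 8 × 428 = 3424
    Σ(broken) = 4336 kJ
  Bonds formed (products):
    C-Br: 1 × 283 = 283
    C-C: 2 × 358 = 716
    C-H: 7 × 428 = 2996
    H-Br: 1 × 370 = 370
    Σ(formed) = 4365 kJ
  ΔH_A = 4336 − 4365 = −29 kJ
Reaction B:
  Bonds broken (reactants):
    C-C: 1 × 358 = 358
    C-H: 3 × 428 = 1284
    C-O: 1 × 370 = 370
    C=O: 1 × 786 = 786
    O-H: 1 × 452 = 452
    O=O: 2 × 505 = 1010
    Σ(broken) = 4260 kJ
  Bonds formed (products):
    C=O: 4 × 786 = 3144
    O-H: 4 × 452 = 1808
    Σ(formed) = 4952 kJ
  ΔH_B = 4260 − 4952 = −692 kJ
ΔH_A − ΔH_B = +663 kJ, so reaction B has the more negative ΔH; |ΔH_A − ΔH_B| = 663 kJ.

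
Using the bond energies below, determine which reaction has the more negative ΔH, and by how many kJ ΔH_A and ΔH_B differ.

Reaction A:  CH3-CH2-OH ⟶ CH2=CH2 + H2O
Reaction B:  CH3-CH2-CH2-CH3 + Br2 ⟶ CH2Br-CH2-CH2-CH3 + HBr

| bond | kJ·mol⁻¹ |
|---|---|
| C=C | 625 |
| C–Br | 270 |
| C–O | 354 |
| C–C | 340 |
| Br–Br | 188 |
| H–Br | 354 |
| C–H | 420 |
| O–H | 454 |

Reaction A:
  Bonds broken (reactants):
    C–C: 1 × 340 = 340
    C–H: 5 × 420 = 2100
    C–O: 1 × 354 = 354
    O–H: 1 × 454 = 454
    Σ(broken) = 3248 kJ
  Bonds formed (products):
    C–H: 4 × 420 = 1680
    C=C: 1 × 625 = 625
    O–H: 2 × 454 = 908
    Σ(formed) = 3213 kJ
  ΔH_A = 3248 − 3213 = +35 kJ
Reaction B:
  Bonds broken (reactants):
    Br–Br: 1 × 188 = 188
    C–C: 3 × 340 = 1020
    C–H: 10 × 420 = 4200
    Σ(broken) = 5408 kJ
  Bonds formed (products):
    C–Br: 1 × 270 = 270
    C–C: 3 × 340 = 1020
    C–H: 9 × 420 = 3780
    H–Br: 1 × 354 = 354
    Σ(formed) = 5424 kJ
  ΔH_B = 5408 − 5424 = −16 kJ
ΔH_A − ΔH_B = +51 kJ, so reaction B has the more negative ΔH; |ΔH_A − ΔH_B| = 51 kJ.

Reaction B, by 51 kJ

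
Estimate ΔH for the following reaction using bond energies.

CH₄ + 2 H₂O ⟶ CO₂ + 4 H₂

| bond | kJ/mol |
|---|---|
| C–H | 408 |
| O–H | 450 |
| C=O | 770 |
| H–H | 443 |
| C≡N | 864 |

ΔH ≈ +120 kJ

Bonds broken (reactants):
  C–H: 4 × 408 = 1632
  O–H: 4 × 450 = 1800
  Σ(broken) = 3432 kJ
Bonds formed (products):
  C=O: 2 × 770 = 1540
  H–H: 4 × 443 = 1772
  Σ(formed) = 3312 kJ
ΔH = Σ(broken) − Σ(formed) = 3432 − 3312 = +120 kJ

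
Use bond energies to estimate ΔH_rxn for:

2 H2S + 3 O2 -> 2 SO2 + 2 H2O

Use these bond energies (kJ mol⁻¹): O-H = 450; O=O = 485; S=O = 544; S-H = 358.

ΔH ≈ −1089 kJ

Bonds broken (reactants):
  O=O: 3 × 485 = 1455
  S-H: 4 × 358 = 1432
  Σ(broken) = 2887 kJ
Bonds formed (products):
  O-H: 4 × 450 = 1800
  S=O: 4 × 544 = 2176
  Σ(formed) = 3976 kJ
ΔH = Σ(broken) − Σ(formed) = 2887 − 3976 = −1089 kJ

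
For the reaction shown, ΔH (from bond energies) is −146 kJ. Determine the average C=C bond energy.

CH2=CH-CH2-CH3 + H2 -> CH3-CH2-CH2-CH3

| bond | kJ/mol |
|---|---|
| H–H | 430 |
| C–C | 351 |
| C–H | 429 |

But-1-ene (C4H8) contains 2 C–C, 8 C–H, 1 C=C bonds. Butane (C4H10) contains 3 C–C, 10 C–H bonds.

Let D be the C=C bond energy.
Σ(broken) = 2×351 + 8×429 + 1×D + 1×430 = 4564 + D
Σ(formed) = 3×351 + 10×429 = 5343
ΔH = Σ(broken) − Σ(formed) = (4564 + D) − (5343) = −779 + D
Setting this equal to −146 kJ gives D = 633 kJ/mol.

D(C=C) ≈ 633 kJ/mol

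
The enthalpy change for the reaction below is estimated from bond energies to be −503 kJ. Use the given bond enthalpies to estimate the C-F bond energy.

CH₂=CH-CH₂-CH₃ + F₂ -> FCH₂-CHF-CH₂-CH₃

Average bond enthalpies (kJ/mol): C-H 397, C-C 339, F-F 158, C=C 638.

Let D be the C-F bond energy.
Σ(broken) = 2×339 + 8×397 + 1×638 + 1×158 = 4650
Σ(formed) = 3×339 + 2×D + 8×397 = 4193 + 2D
ΔH = Σ(broken) − Σ(formed) = (4650) − (4193 + 2D) = +457 − 2D
Setting this equal to −503 kJ gives 2D = 960, so D = 480 kJ/mol.

D(C-F) ≈ 480 kJ/mol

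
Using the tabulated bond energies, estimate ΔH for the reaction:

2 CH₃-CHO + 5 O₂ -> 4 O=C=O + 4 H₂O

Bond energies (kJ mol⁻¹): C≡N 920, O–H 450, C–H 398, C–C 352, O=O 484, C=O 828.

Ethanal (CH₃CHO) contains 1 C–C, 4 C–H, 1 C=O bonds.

ΔH ≈ −2260 kJ

Bonds broken (reactants):
  C–C: 2 × 352 = 704
  C–H: 8 × 398 = 3184
  C=O: 2 × 828 = 1656
  O=O: 5 × 484 = 2420
  Σ(broken) = 7964 kJ
Bonds formed (products):
  C=O: 8 × 828 = 6624
  O–H: 8 × 450 = 3600
  Σ(formed) = 10224 kJ
ΔH = Σ(broken) − Σ(formed) = 7964 − 10224 = −2260 kJ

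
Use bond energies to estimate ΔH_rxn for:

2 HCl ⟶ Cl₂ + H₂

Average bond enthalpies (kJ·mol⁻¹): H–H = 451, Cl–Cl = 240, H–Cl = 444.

Bonds broken (reactants):
  H–Cl: 2 × 444 = 888
  Σ(broken) = 888 kJ
Bonds formed (products):
  Cl–Cl: 1 × 240 = 240
  H–H: 1 × 451 = 451
  Σ(formed) = 691 kJ
ΔH = Σ(broken) − Σ(formed) = 888 − 691 = +197 kJ

ΔH ≈ +197 kJ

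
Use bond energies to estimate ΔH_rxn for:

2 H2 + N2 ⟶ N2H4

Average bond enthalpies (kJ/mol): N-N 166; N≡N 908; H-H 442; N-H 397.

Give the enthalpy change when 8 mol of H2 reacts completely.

Bonds broken (reactants):
  H-H: 2 × 442 = 884
  N≡N: 1 × 908 = 908
  Σ(broken) = 1792 kJ
Bonds formed (products):
  N-H: 4 × 397 = 1588
  N-N: 1 × 166 = 166
  Σ(formed) = 1754 kJ
ΔH = Σ(broken) − Σ(formed) = 1792 − 1754 = +38 kJ
For 4× the reaction as written: 4 × (+38) = +152 kJ

ΔH = +152 kJ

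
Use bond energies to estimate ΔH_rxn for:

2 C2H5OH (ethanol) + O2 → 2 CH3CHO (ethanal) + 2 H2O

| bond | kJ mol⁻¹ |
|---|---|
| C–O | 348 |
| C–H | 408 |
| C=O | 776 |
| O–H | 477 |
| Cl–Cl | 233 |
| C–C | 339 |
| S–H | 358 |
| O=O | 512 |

ΔH ≈ −482 kJ

Bonds broken (reactants):
  C–C: 2 × 339 = 678
  C–H: 10 × 408 = 4080
  C–O: 2 × 348 = 696
  O–H: 2 × 477 = 954
  O=O: 1 × 512 = 512
  Σ(broken) = 6920 kJ
Bonds formed (products):
  C–C: 2 × 339 = 678
  C–H: 8 × 408 = 3264
  C=O: 2 × 776 = 1552
  O–H: 4 × 477 = 1908
  Σ(formed) = 7402 kJ
ΔH = Σ(broken) − Σ(formed) = 6920 − 7402 = −482 kJ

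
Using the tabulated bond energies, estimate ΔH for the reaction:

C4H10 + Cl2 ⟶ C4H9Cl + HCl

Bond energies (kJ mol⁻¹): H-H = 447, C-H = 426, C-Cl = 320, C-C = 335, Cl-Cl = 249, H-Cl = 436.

ΔH ≈ −81 kJ

Bonds broken (reactants):
  C-C: 3 × 335 = 1005
  C-H: 10 × 426 = 4260
  Cl-Cl: 1 × 249 = 249
  Σ(broken) = 5514 kJ
Bonds formed (products):
  C-C: 3 × 335 = 1005
  C-Cl: 1 × 320 = 320
  C-H: 9 × 426 = 3834
  H-Cl: 1 × 436 = 436
  Σ(formed) = 5595 kJ
ΔH = Σ(broken) − Σ(formed) = 5514 − 5595 = −81 kJ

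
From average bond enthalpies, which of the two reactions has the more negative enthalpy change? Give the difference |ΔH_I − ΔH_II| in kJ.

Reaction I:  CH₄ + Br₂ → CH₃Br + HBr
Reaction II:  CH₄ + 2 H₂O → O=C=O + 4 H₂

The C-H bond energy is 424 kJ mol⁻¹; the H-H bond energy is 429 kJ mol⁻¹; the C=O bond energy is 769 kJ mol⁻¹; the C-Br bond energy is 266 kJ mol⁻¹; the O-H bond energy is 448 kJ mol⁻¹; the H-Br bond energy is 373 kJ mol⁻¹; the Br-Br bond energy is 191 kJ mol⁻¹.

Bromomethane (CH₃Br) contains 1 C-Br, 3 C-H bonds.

Reaction I:
  Bonds broken (reactants):
    Br-Br: 1 × 191 = 191
    C-H: 4 × 424 = 1696
    Σ(broken) = 1887 kJ
  Bonds formed (products):
    C-Br: 1 × 266 = 266
    C-H: 3 × 424 = 1272
    H-Br: 1 × 373 = 373
    Σ(formed) = 1911 kJ
  ΔH_I = 1887 − 1911 = −24 kJ
Reaction II:
  Bonds broken (reactants):
    C-H: 4 × 424 = 1696
    O-H: 4 × 448 = 1792
    Σ(broken) = 3488 kJ
  Bonds formed (products):
    C=O: 2 × 769 = 1538
    H-H: 4 × 429 = 1716
    Σ(formed) = 3254 kJ
  ΔH_II = 3488 − 3254 = +234 kJ
ΔH_I − ΔH_II = −258 kJ, so reaction I has the more negative ΔH; |ΔH_I − ΔH_II| = 258 kJ.

Reaction I, by 258 kJ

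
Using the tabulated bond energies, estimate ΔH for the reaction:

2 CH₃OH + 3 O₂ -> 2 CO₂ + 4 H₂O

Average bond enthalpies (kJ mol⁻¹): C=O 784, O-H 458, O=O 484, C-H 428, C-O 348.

Bonds broken (reactants):
  C-H: 6 × 428 = 2568
  C-O: 2 × 348 = 696
  O-H: 2 × 458 = 916
  O=O: 3 × 484 = 1452
  Σ(broken) = 5632 kJ
Bonds formed (products):
  C=O: 4 × 784 = 3136
  O-H: 8 × 458 = 3664
  Σ(formed) = 6800 kJ
ΔH = Σ(broken) − Σ(formed) = 5632 − 6800 = −1168 kJ

ΔH ≈ −1168 kJ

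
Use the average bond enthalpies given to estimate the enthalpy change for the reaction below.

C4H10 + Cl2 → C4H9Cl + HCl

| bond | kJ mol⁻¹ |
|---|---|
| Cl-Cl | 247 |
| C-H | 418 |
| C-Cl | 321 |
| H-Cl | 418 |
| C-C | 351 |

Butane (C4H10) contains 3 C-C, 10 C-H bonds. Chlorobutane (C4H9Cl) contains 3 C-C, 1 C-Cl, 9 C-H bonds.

Bonds broken (reactants):
  C-C: 3 × 351 = 1053
  C-H: 10 × 418 = 4180
  Cl-Cl: 1 × 247 = 247
  Σ(broken) = 5480 kJ
Bonds formed (products):
  C-C: 3 × 351 = 1053
  C-Cl: 1 × 321 = 321
  C-H: 9 × 418 = 3762
  H-Cl: 1 × 418 = 418
  Σ(formed) = 5554 kJ
ΔH = Σ(broken) − Σ(formed) = 5480 − 5554 = −74 kJ

ΔH ≈ −74 kJ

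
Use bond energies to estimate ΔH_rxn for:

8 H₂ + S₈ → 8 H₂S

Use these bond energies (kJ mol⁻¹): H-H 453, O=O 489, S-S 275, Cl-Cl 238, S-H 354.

Bonds broken (reactants):
  H-H: 8 × 453 = 3624
  S-S: 8 × 275 = 2200
  Σ(broken) = 5824 kJ
Bonds formed (products):
  S-H: 16 × 354 = 5664
  Σ(formed) = 5664 kJ
ΔH = Σ(broken) − Σ(formed) = 5824 − 5664 = +160 kJ

ΔH ≈ +160 kJ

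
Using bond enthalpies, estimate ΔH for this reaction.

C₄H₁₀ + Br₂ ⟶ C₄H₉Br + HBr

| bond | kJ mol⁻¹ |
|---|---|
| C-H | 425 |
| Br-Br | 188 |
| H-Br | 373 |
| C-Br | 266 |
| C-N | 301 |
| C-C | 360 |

Bonds broken (reactants):
  Br-Br: 1 × 188 = 188
  C-C: 3 × 360 = 1080
  C-H: 10 × 425 = 4250
  Σ(broken) = 5518 kJ
Bonds formed (products):
  C-Br: 1 × 266 = 266
  C-C: 3 × 360 = 1080
  C-H: 9 × 425 = 3825
  H-Br: 1 × 373 = 373
  Σ(formed) = 5544 kJ
ΔH = Σ(broken) − Σ(formed) = 5518 − 5544 = −26 kJ

ΔH ≈ −26 kJ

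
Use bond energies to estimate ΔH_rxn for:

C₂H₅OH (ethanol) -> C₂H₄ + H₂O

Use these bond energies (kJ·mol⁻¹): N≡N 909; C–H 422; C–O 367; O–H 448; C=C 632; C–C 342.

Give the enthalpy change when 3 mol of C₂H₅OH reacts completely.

ΔH = +153 kJ

Bonds broken (reactants):
  C–C: 1 × 342 = 342
  C–H: 5 × 422 = 2110
  C–O: 1 × 367 = 367
  O–H: 1 × 448 = 448
  Σ(broken) = 3267 kJ
Bonds formed (products):
  C–H: 4 × 422 = 1688
  C=C: 1 × 632 = 632
  O–H: 2 × 448 = 896
  Σ(formed) = 3216 kJ
ΔH = Σ(broken) − Σ(formed) = 3267 − 3216 = +51 kJ
For 3× the reaction as written: 3 × (+51) = +153 kJ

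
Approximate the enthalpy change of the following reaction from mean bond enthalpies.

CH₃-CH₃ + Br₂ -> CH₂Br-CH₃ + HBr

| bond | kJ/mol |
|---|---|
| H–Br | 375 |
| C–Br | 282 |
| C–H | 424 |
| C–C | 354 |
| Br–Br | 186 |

Bonds broken (reactants):
  Br–Br: 1 × 186 = 186
  C–C: 1 × 354 = 354
  C–H: 6 × 424 = 2544
  Σ(broken) = 3084 kJ
Bonds formed (products):
  C–Br: 1 × 282 = 282
  C–C: 1 × 354 = 354
  C–H: 5 × 424 = 2120
  H–Br: 1 × 375 = 375
  Σ(formed) = 3131 kJ
ΔH = Σ(broken) − Σ(formed) = 3084 − 3131 = −47 kJ

ΔH ≈ −47 kJ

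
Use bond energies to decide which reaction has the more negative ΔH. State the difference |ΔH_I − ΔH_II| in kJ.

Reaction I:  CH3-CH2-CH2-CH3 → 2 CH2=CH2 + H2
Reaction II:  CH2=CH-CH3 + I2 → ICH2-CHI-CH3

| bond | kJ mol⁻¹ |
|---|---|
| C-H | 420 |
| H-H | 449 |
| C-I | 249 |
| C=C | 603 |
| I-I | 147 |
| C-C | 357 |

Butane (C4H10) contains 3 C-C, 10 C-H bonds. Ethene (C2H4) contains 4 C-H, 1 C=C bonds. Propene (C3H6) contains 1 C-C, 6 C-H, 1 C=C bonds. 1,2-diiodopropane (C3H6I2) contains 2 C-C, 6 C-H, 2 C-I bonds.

Reaction I:
  Bonds broken (reactants):
    C-C: 3 × 357 = 1071
    C-H: 10 × 420 = 4200
    Σ(broken) = 5271 kJ
  Bonds formed (products):
    C-H: 8 × 420 = 3360
    C=C: 2 × 603 = 1206
    H-H: 1 × 449 = 449
    Σ(formed) = 5015 kJ
  ΔH_I = 5271 − 5015 = +256 kJ
Reaction II:
  Bonds broken (reactants):
    C-C: 1 × 357 = 357
    C-H: 6 × 420 = 2520
    C=C: 1 × 603 = 603
    I-I: 1 × 147 = 147
    Σ(broken) = 3627 kJ
  Bonds formed (products):
    C-C: 2 × 357 = 714
    C-H: 6 × 420 = 2520
    C-I: 2 × 249 = 498
    Σ(formed) = 3732 kJ
  ΔH_II = 3627 − 3732 = −105 kJ
ΔH_I − ΔH_II = +361 kJ, so reaction II has the more negative ΔH; |ΔH_I − ΔH_II| = 361 kJ.

Reaction II, by 361 kJ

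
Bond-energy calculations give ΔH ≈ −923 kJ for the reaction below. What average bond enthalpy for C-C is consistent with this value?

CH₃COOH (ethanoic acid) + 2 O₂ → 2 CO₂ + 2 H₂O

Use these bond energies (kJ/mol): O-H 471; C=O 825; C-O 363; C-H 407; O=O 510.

D(C-C) ≈ 361 kJ/mol

Let D be the C-C bond energy.
Σ(broken) = 1×D + 3×407 + 1×363 + 1×825 + 1×471 + 2×510 = 3900 + D
Σ(formed) = 4×825 + 4×471 = 5184
ΔH = Σ(broken) − Σ(formed) = (3900 + D) − (5184) = −1284 + D
Setting this equal to −923 kJ gives D = 361 kJ/mol.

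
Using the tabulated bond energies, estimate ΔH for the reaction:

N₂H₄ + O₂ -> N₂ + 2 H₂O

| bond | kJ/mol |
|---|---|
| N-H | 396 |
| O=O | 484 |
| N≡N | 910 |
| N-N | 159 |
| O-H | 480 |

ΔH ≈ −603 kJ

Bonds broken (reactants):
  N-H: 4 × 396 = 1584
  N-N: 1 × 159 = 159
  O=O: 1 × 484 = 484
  Σ(broken) = 2227 kJ
Bonds formed (products):
  N≡N: 1 × 910 = 910
  O-H: 4 × 480 = 1920
  Σ(formed) = 2830 kJ
ΔH = Σ(broken) − Σ(formed) = 2227 − 2830 = −603 kJ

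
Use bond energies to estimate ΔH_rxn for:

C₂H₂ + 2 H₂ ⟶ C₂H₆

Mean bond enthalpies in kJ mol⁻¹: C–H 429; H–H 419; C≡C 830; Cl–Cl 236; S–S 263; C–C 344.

Bonds broken (reactants):
  C≡C: 1 × 830 = 830
  C–H: 2 × 429 = 858
  H–H: 2 × 419 = 838
  Σ(broken) = 2526 kJ
Bonds formed (products):
  C–C: 1 × 344 = 344
  C–H: 6 × 429 = 2574
  Σ(formed) = 2918 kJ
ΔH = Σ(broken) − Σ(formed) = 2526 − 2918 = −392 kJ

ΔH ≈ −392 kJ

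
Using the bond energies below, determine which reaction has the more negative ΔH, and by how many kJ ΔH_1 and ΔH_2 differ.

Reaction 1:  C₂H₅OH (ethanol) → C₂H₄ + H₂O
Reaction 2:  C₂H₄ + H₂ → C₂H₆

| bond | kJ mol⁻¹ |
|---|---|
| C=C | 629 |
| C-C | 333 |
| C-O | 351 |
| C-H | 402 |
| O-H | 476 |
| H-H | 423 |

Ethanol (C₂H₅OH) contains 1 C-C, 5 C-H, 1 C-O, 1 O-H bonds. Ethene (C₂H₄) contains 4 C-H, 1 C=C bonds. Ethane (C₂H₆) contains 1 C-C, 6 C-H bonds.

Reaction 1:
  Bonds broken (reactants):
    C-C: 1 × 333 = 333
    C-H: 5 × 402 = 2010
    C-O: 1 × 351 = 351
    O-H: 1 × 476 = 476
    Σ(broken) = 3170 kJ
  Bonds formed (products):
    C-H: 4 × 402 = 1608
    C=C: 1 × 629 = 629
    O-H: 2 × 476 = 952
    Σ(formed) = 3189 kJ
  ΔH_1 = 3170 − 3189 = −19 kJ
Reaction 2:
  Bonds broken (reactants):
    C-H: 4 × 402 = 1608
    C=C: 1 × 629 = 629
    H-H: 1 × 423 = 423
    Σ(broken) = 2660 kJ
  Bonds formed (products):
    C-C: 1 × 333 = 333
    C-H: 6 × 402 = 2412
    Σ(formed) = 2745 kJ
  ΔH_2 = 2660 − 2745 = −85 kJ
ΔH_1 − ΔH_2 = +66 kJ, so reaction 2 has the more negative ΔH; |ΔH_1 − ΔH_2| = 66 kJ.

Reaction 2, by 66 kJ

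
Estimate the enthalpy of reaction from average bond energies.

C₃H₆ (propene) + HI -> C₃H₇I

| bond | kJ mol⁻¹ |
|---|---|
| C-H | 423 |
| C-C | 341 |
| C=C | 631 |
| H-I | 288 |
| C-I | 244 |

ΔH ≈ −89 kJ

Bonds broken (reactants):
  C-C: 1 × 341 = 341
  C-H: 6 × 423 = 2538
  C=C: 1 × 631 = 631
  H-I: 1 × 288 = 288
  Σ(broken) = 3798 kJ
Bonds formed (products):
  C-C: 2 × 341 = 682
  C-H: 7 × 423 = 2961
  C-I: 1 × 244 = 244
  Σ(formed) = 3887 kJ
ΔH = Σ(broken) − Σ(formed) = 3798 − 3887 = −89 kJ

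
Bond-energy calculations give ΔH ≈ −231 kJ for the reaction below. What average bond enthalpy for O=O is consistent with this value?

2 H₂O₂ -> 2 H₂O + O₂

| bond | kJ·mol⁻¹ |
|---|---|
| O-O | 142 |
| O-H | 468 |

Let D be the O=O bond energy.
Σ(broken) = 4×468 + 2×142 = 2156
Σ(formed) = 4×468 + 1×D = 1872 + D
ΔH = Σ(broken) − Σ(formed) = (2156) − (1872 + D) = +284 − D
Setting this equal to −231 kJ gives D = 515 kJ/mol.

D(O=O) ≈ 515 kJ/mol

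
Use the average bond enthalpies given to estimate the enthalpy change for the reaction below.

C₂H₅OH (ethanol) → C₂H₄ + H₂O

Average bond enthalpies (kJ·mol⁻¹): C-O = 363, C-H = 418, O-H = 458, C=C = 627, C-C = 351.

Bonds broken (reactants):
  C-C: 1 × 351 = 351
  C-H: 5 × 418 = 2090
  C-O: 1 × 363 = 363
  O-H: 1 × 458 = 458
  Σ(broken) = 3262 kJ
Bonds formed (products):
  C-H: 4 × 418 = 1672
  C=C: 1 × 627 = 627
  O-H: 2 × 458 = 916
  Σ(formed) = 3215 kJ
ΔH = Σ(broken) − Σ(formed) = 3262 − 3215 = +47 kJ

ΔH ≈ +47 kJ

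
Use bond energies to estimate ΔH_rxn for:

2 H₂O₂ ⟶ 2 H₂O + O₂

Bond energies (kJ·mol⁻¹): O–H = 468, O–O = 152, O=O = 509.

Bonds broken (reactants):
  O–H: 4 × 468 = 1872
  O–O: 2 × 152 = 304
  Σ(broken) = 2176 kJ
Bonds formed (products):
  O–H: 4 × 468 = 1872
  O=O: 1 × 509 = 509
  Σ(formed) = 2381 kJ
ΔH = Σ(broken) − Σ(formed) = 2176 − 2381 = −205 kJ

ΔH ≈ −205 kJ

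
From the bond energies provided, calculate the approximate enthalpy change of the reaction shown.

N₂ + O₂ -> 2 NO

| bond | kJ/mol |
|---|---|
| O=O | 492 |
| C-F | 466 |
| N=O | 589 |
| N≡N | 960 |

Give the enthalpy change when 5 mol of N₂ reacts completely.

Bonds broken (reactants):
  N≡N: 1 × 960 = 960
  O=O: 1 × 492 = 492
  Σ(broken) = 1452 kJ
Bonds formed (products):
  N=O: 2 × 589 = 1178
  Σ(formed) = 1178 kJ
ΔH = Σ(broken) − Σ(formed) = 1452 − 1178 = +274 kJ
For 5× the reaction as written: 5 × (+274) = +1370 kJ

ΔH = +1370 kJ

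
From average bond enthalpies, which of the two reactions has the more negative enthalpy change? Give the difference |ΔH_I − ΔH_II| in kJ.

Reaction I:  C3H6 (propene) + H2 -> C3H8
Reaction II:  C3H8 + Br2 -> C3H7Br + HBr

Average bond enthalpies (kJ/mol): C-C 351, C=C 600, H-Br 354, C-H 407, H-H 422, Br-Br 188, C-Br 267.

Reaction I:
  Bonds broken (reactants):
    C-C: 1 × 351 = 351
    C-H: 6 × 407 = 2442
    C=C: 1 × 600 = 600
    H-H: 1 × 422 = 422
    Σ(broken) = 3815 kJ
  Bonds formed (products):
    C-C: 2 × 351 = 702
    C-H: 8 × 407 = 3256
    Σ(formed) = 3958 kJ
  ΔH_I = 3815 − 3958 = −143 kJ
Reaction II:
  Bonds broken (reactants):
    Br-Br: 1 × 188 = 188
    C-C: 2 × 351 = 702
    C-H: 8 × 407 = 3256
    Σ(broken) = 4146 kJ
  Bonds formed (products):
    C-Br: 1 × 267 = 267
    C-C: 2 × 351 = 702
    C-H: 7 × 407 = 2849
    H-Br: 1 × 354 = 354
    Σ(formed) = 4172 kJ
  ΔH_II = 4146 − 4172 = −26 kJ
ΔH_I − ΔH_II = −117 kJ, so reaction I has the more negative ΔH; |ΔH_I − ΔH_II| = 117 kJ.

Reaction I, by 117 kJ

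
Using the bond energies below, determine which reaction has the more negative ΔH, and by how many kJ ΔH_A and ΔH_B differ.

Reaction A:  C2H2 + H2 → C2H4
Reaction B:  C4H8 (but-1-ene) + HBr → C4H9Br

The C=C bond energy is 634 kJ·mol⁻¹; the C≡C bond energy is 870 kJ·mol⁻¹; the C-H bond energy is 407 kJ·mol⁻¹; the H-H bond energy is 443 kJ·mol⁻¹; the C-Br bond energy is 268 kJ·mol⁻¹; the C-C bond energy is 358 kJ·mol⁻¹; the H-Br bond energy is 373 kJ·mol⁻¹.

Reaction A:
  Bonds broken (reactants):
    C≡C: 1 × 870 = 870
    C-H: 2 × 407 = 814
    H-H: 1 × 443 = 443
    Σ(broken) = 2127 kJ
  Bonds formed (products):
    C-H: 4 × 407 = 1628
    C=C: 1 × 634 = 634
    Σ(formed) = 2262 kJ
  ΔH_A = 2127 − 2262 = −135 kJ
Reaction B:
  Bonds broken (reactants):
    C-C: 2 × 358 = 716
    C-H: 8 × 407 = 3256
    C=C: 1 × 634 = 634
    H-Br: 1 × 373 = 373
    Σ(broken) = 4979 kJ
  Bonds formed (products):
    C-Br: 1 × 268 = 268
    C-C: 3 × 358 = 1074
    C-H: 9 × 407 = 3663
    Σ(formed) = 5005 kJ
  ΔH_B = 4979 − 5005 = −26 kJ
ΔH_A − ΔH_B = −109 kJ, so reaction A has the more negative ΔH; |ΔH_A − ΔH_B| = 109 kJ.

Reaction A, by 109 kJ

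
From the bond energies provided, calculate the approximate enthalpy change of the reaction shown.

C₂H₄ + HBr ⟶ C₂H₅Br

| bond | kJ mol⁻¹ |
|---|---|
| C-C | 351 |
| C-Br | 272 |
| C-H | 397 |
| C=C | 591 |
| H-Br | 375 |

Bonds broken (reactants):
  C-H: 4 × 397 = 1588
  C=C: 1 × 591 = 591
  H-Br: 1 × 375 = 375
  Σ(broken) = 2554 kJ
Bonds formed (products):
  C-Br: 1 × 272 = 272
  C-C: 1 × 351 = 351
  C-H: 5 × 397 = 1985
  Σ(formed) = 2608 kJ
ΔH = Σ(broken) − Σ(formed) = 2554 − 2608 = −54 kJ

ΔH ≈ −54 kJ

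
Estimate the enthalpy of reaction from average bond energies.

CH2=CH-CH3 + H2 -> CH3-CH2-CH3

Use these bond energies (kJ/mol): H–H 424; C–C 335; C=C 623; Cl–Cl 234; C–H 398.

ΔH ≈ −84 kJ

Bonds broken (reactants):
  C–C: 1 × 335 = 335
  C–H: 6 × 398 = 2388
  C=C: 1 × 623 = 623
  H–H: 1 × 424 = 424
  Σ(broken) = 3770 kJ
Bonds formed (products):
  C–C: 2 × 335 = 670
  C–H: 8 × 398 = 3184
  Σ(formed) = 3854 kJ
ΔH = Σ(broken) − Σ(formed) = 3770 − 3854 = −84 kJ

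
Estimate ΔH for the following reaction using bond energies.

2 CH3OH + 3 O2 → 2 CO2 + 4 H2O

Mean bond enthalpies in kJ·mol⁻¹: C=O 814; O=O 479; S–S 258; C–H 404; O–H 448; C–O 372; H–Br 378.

ΔH ≈ −1339 kJ

Bonds broken (reactants):
  C–H: 6 × 404 = 2424
  C–O: 2 × 372 = 744
  O–H: 2 × 448 = 896
  O=O: 3 × 479 = 1437
  Σ(broken) = 5501 kJ
Bonds formed (products):
  C=O: 4 × 814 = 3256
  O–H: 8 × 448 = 3584
  Σ(formed) = 6840 kJ
ΔH = Σ(broken) − Σ(formed) = 5501 − 6840 = −1339 kJ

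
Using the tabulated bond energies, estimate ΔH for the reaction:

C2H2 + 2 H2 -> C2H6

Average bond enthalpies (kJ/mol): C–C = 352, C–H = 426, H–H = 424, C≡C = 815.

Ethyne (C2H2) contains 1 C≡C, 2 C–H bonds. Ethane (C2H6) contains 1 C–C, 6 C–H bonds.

Bonds broken (reactants):
  C≡C: 1 × 815 = 815
  C–H: 2 × 426 = 852
  H–H: 2 × 424 = 848
  Σ(broken) = 2515 kJ
Bonds formed (products):
  C–C: 1 × 352 = 352
  C–H: 6 × 426 = 2556
  Σ(formed) = 2908 kJ
ΔH = Σ(broken) − Σ(formed) = 2515 − 2908 = −393 kJ

ΔH ≈ −393 kJ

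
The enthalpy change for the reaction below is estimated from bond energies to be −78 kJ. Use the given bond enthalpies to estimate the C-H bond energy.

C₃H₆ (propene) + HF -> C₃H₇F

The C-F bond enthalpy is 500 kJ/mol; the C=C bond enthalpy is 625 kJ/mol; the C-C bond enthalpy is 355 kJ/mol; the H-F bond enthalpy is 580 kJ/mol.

D(C-H) ≈ 428 kJ/mol

Let D be the C-H bond energy.
Σ(broken) = 1×355 + 6×D + 1×625 + 1×580 = 1560 + 6D
Σ(formed) = 2×355 + 1×500 + 7×D = 1210 + 7D
ΔH = Σ(broken) − Σ(formed) = (1560 + 6D) − (1210 + 7D) = +350 − D
Setting this equal to −78 kJ gives D = 428 kJ/mol.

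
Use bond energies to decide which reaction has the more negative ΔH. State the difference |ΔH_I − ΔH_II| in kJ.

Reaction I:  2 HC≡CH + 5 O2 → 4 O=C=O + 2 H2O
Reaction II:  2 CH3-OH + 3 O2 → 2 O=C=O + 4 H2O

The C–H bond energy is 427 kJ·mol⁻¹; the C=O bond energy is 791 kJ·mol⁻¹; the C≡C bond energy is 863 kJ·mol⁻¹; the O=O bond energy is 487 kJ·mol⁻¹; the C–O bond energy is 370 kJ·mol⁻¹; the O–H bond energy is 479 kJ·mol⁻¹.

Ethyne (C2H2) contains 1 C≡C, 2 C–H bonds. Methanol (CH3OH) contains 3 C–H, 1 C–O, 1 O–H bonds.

Reaction I, by 1100 kJ

Reaction I:
  Bonds broken (reactants):
    C≡C: 2 × 863 = 1726
    C–H: 4 × 427 = 1708
    O=O: 5 × 487 = 2435
    Σ(broken) = 5869 kJ
  Bonds formed (products):
    C=O: 8 × 791 = 6328
    O–H: 4 × 479 = 1916
    Σ(formed) = 8244 kJ
  ΔH_I = 5869 − 8244 = −2375 kJ
Reaction II:
  Bonds broken (reactants):
    C–H: 6 × 427 = 2562
    C–O: 2 × 370 = 740
    O–H: 2 × 479 = 958
    O=O: 3 × 487 = 1461
    Σ(broken) = 5721 kJ
  Bonds formed (products):
    C=O: 4 × 791 = 3164
    O–H: 8 × 479 = 3832
    Σ(formed) = 6996 kJ
  ΔH_II = 5721 − 6996 = −1275 kJ
ΔH_I − ΔH_II = −1100 kJ, so reaction I has the more negative ΔH; |ΔH_I − ΔH_II| = 1100 kJ.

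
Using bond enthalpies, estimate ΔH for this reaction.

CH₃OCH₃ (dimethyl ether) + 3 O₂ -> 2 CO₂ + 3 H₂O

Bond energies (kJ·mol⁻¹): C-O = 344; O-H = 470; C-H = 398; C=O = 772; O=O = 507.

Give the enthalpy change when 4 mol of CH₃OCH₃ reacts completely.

ΔH = −5244 kJ

Bonds broken (reactants):
  C-H: 6 × 398 = 2388
  C-O: 2 × 344 = 688
  O=O: 3 × 507 = 1521
  Σ(broken) = 4597 kJ
Bonds formed (products):
  C=O: 4 × 772 = 3088
  O-H: 6 × 470 = 2820
  Σ(formed) = 5908 kJ
ΔH = Σ(broken) − Σ(formed) = 4597 − 5908 = −1311 kJ
For 4× the reaction as written: 4 × (−1311) = −5244 kJ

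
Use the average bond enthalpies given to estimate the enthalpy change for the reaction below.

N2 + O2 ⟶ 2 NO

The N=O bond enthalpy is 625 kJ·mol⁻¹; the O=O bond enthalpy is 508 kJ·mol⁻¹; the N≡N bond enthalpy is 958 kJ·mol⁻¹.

Bonds broken (reactants):
  N≡N: 1 × 958 = 958
  O=O: 1 × 508 = 508
  Σ(broken) = 1466 kJ
Bonds formed (products):
  N=O: 2 × 625 = 1250
  Σ(formed) = 1250 kJ
ΔH = Σ(broken) − Σ(formed) = 1466 − 1250 = +216 kJ

ΔH ≈ +216 kJ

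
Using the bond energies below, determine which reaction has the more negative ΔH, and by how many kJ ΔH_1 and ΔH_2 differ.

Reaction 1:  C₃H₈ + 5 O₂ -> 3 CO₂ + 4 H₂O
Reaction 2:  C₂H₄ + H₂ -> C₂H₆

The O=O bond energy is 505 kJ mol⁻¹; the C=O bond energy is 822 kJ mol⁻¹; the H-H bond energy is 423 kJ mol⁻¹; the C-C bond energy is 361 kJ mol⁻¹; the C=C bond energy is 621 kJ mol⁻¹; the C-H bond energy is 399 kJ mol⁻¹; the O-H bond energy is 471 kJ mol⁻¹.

Reaction 1:
  Bonds broken (reactants):
    C-C: 2 × 361 = 722
    C-H: 8 × 399 = 3192
    O=O: 5 × 505 = 2525
    Σ(broken) = 6439 kJ
  Bonds formed (products):
    C=O: 6 × 822 = 4932
    O-H: 8 × 471 = 3768
    Σ(formed) = 8700 kJ
  ΔH_1 = 6439 − 8700 = −2261 kJ
Reaction 2:
  Bonds broken (reactants):
    C-H: 4 × 399 = 1596
    C=C: 1 × 621 = 621
    H-H: 1 × 423 = 423
    Σ(broken) = 2640 kJ
  Bonds formed (products):
    C-C: 1 × 361 = 361
    C-H: 6 × 399 = 2394
    Σ(formed) = 2755 kJ
  ΔH_2 = 2640 − 2755 = −115 kJ
ΔH_1 − ΔH_2 = −2146 kJ, so reaction 1 has the more negative ΔH; |ΔH_1 − ΔH_2| = 2146 kJ.

Reaction 1, by 2146 kJ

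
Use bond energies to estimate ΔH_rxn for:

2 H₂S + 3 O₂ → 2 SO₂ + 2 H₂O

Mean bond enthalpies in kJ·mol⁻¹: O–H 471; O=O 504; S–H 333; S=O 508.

Bonds broken (reactants):
  O=O: 3 × 504 = 1512
  S–H: 4 × 333 = 1332
  Σ(broken) = 2844 kJ
Bonds formed (products):
  O–H: 4 × 471 = 1884
  S=O: 4 × 508 = 2032
  Σ(formed) = 3916 kJ
ΔH = Σ(broken) − Σ(formed) = 2844 − 3916 = −1072 kJ

ΔH ≈ −1072 kJ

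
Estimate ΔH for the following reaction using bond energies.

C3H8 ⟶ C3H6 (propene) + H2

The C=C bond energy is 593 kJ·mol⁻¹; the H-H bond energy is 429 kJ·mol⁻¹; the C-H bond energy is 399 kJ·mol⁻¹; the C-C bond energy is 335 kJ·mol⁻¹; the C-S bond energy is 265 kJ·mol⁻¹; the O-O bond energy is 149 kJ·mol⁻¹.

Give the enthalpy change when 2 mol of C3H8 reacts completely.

ΔH = +222 kJ

Bonds broken (reactants):
  C-C: 2 × 335 = 670
  C-H: 8 × 399 = 3192
  Σ(broken) = 3862 kJ
Bonds formed (products):
  C-C: 1 × 335 = 335
  C-H: 6 × 399 = 2394
  C=C: 1 × 593 = 593
  H-H: 1 × 429 = 429
  Σ(formed) = 3751 kJ
ΔH = Σ(broken) − Σ(formed) = 3862 − 3751 = +111 kJ
For 2× the reaction as written: 2 × (+111) = +222 kJ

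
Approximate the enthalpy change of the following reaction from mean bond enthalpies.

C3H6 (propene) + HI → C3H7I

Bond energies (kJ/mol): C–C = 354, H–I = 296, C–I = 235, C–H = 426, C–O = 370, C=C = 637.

Bonds broken (reactants):
  C–C: 1 × 354 = 354
  C–H: 6 × 426 = 2556
  C=C: 1 × 637 = 637
  H–I: 1 × 296 = 296
  Σ(broken) = 3843 kJ
Bonds formed (products):
  C–C: 2 × 354 = 708
  C–H: 7 × 426 = 2982
  C–I: 1 × 235 = 235
  Σ(formed) = 3925 kJ
ΔH = Σ(broken) − Σ(formed) = 3843 − 3925 = −82 kJ

ΔH ≈ −82 kJ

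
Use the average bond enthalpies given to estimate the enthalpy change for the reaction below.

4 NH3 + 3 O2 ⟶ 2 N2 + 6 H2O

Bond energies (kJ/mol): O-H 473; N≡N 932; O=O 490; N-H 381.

ΔH ≈ −1498 kJ

Bonds broken (reactants):
  N-H: 12 × 381 = 4572
  O=O: 3 × 490 = 1470
  Σ(broken) = 6042 kJ
Bonds formed (products):
  N≡N: 2 × 932 = 1864
  O-H: 12 × 473 = 5676
  Σ(formed) = 7540 kJ
ΔH = Σ(broken) − Σ(formed) = 6042 − 7540 = −1498 kJ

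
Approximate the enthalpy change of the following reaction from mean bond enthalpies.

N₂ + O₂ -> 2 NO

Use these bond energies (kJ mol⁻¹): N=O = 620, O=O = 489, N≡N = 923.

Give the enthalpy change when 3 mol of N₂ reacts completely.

ΔH = +516 kJ

Bonds broken (reactants):
  N≡N: 1 × 923 = 923
  O=O: 1 × 489 = 489
  Σ(broken) = 1412 kJ
Bonds formed (products):
  N=O: 2 × 620 = 1240
  Σ(formed) = 1240 kJ
ΔH = Σ(broken) − Σ(formed) = 1412 − 1240 = +172 kJ
For 3× the reaction as written: 3 × (+172) = +516 kJ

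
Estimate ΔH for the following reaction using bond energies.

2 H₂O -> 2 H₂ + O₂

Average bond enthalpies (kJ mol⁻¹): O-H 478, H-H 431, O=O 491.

Bonds broken (reactants):
  O-H: 4 × 478 = 1912
  Σ(broken) = 1912 kJ
Bonds formed (products):
  H-H: 2 × 431 = 862
  O=O: 1 × 491 = 491
  Σ(formed) = 1353 kJ
ΔH = Σ(broken) − Σ(formed) = 1912 − 1353 = +559 kJ

ΔH ≈ +559 kJ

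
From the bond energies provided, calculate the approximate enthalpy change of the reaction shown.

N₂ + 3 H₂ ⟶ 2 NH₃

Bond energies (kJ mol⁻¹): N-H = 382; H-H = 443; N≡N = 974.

Bonds broken (reactants):
  H-H: 3 × 443 = 1329
  N≡N: 1 × 974 = 974
  Σ(broken) = 2303 kJ
Bonds formed (products):
  N-H: 6 × 382 = 2292
  Σ(formed) = 2292 kJ
ΔH = Σ(broken) − Σ(formed) = 2303 − 2292 = +11 kJ

ΔH ≈ +11 kJ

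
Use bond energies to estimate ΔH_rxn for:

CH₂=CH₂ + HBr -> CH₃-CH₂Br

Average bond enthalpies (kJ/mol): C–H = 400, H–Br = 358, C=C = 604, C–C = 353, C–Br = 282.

ΔH ≈ −73 kJ

Bonds broken (reactants):
  C–H: 4 × 400 = 1600
  C=C: 1 × 604 = 604
  H–Br: 1 × 358 = 358
  Σ(broken) = 2562 kJ
Bonds formed (products):
  C–Br: 1 × 282 = 282
  C–C: 1 × 353 = 353
  C–H: 5 × 400 = 2000
  Σ(formed) = 2635 kJ
ΔH = Σ(broken) − Σ(formed) = 2562 − 2635 = −73 kJ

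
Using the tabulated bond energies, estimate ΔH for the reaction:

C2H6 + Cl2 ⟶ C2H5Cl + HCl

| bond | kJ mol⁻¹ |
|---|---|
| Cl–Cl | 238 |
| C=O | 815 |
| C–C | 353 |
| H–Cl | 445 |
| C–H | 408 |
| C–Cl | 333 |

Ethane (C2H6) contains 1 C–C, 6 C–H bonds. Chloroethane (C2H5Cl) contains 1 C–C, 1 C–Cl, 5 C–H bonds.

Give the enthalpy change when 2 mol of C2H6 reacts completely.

ΔH = −264 kJ

Bonds broken (reactants):
  C–C: 1 × 353 = 353
  C–H: 6 × 408 = 2448
  Cl–Cl: 1 × 238 = 238
  Σ(broken) = 3039 kJ
Bonds formed (products):
  C–C: 1 × 353 = 353
  C–Cl: 1 × 333 = 333
  C–H: 5 × 408 = 2040
  H–Cl: 1 × 445 = 445
  Σ(formed) = 3171 kJ
ΔH = Σ(broken) − Σ(formed) = 3039 − 3171 = −132 kJ
For 2× the reaction as written: 2 × (−132) = −264 kJ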